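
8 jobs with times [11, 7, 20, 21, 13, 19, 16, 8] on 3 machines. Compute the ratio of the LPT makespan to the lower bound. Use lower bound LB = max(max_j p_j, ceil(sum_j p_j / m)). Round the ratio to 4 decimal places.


LPT order: [21, 20, 19, 16, 13, 11, 8, 7]
Machine loads after assignment: [40, 40, 35]
LPT makespan = 40
Lower bound = max(max_job, ceil(total/3)) = max(21, 39) = 39
Ratio = 40 / 39 = 1.0256

1.0256


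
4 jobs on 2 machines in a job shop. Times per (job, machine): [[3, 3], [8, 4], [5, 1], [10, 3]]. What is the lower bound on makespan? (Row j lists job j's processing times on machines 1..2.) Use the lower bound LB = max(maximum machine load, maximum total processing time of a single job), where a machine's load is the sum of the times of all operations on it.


Machine loads:
  Machine 1: 3 + 8 + 5 + 10 = 26
  Machine 2: 3 + 4 + 1 + 3 = 11
Max machine load = 26
Job totals:
  Job 1: 6
  Job 2: 12
  Job 3: 6
  Job 4: 13
Max job total = 13
Lower bound = max(26, 13) = 26

26


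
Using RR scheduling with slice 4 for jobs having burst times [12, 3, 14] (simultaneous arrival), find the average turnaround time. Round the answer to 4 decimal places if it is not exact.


Time quantum = 4
Execution trace:
  J1 runs 4 units, time = 4
  J2 runs 3 units, time = 7
  J3 runs 4 units, time = 11
  J1 runs 4 units, time = 15
  J3 runs 4 units, time = 19
  J1 runs 4 units, time = 23
  J3 runs 4 units, time = 27
  J3 runs 2 units, time = 29
Finish times: [23, 7, 29]
Average turnaround = 59/3 = 19.6667

19.6667


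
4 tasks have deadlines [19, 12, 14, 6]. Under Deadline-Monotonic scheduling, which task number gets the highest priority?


Sort tasks by relative deadline (ascending):
  Task 4: deadline = 6
  Task 2: deadline = 12
  Task 3: deadline = 14
  Task 1: deadline = 19
Priority order (highest first): [4, 2, 3, 1]
Highest priority task = 4

4


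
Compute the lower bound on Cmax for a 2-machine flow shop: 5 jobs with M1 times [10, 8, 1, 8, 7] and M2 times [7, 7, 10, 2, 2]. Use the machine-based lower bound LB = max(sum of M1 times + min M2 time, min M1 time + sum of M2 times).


LB1 = sum(M1 times) + min(M2 times) = 34 + 2 = 36
LB2 = min(M1 times) + sum(M2 times) = 1 + 28 = 29
Lower bound = max(LB1, LB2) = max(36, 29) = 36

36


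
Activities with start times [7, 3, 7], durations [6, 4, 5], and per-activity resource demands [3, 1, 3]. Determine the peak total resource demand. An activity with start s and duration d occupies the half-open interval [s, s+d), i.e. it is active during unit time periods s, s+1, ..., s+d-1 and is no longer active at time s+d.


Each activity i is active on [start_i, start_i + duration_i).
Compute total resource usage per time slot:
  t=0: active resources = [], total = 0
  t=1: active resources = [], total = 0
  t=2: active resources = [], total = 0
  t=3: active resources = [1], total = 1
  t=4: active resources = [1], total = 1
  t=5: active resources = [1], total = 1
  t=6: active resources = [1], total = 1
  t=7: active resources = [3, 3], total = 6
  t=8: active resources = [3, 3], total = 6
  t=9: active resources = [3, 3], total = 6
  t=10: active resources = [3, 3], total = 6
  t=11: active resources = [3, 3], total = 6
  t=12: active resources = [3], total = 3
Peak resource demand = 6

6


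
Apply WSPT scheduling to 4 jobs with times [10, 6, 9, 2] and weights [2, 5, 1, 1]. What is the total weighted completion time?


Compute p/w ratios and sort ascending (WSPT): [(6, 5), (2, 1), (10, 2), (9, 1)]
Compute weighted completion times:
  Job (p=6,w=5): C=6, w*C=5*6=30
  Job (p=2,w=1): C=8, w*C=1*8=8
  Job (p=10,w=2): C=18, w*C=2*18=36
  Job (p=9,w=1): C=27, w*C=1*27=27
Total weighted completion time = 101

101


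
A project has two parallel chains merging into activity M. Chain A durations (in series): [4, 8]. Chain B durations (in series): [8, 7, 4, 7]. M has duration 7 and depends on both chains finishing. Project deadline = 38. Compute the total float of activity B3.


Forward pass: ES(B3) = sum of predecessors on chain B = 15
EF = ES + duration = 15 + 4 = 19
Backward pass: LF(M) = deadline = 38; LS(M) = 38 - 7 = 31
LF(B3) = LS(M) - sum(successors on chain B) = 31 - 7 = 24
LS = LF - duration = 24 - 4 = 20
Total float = LS - ES = 20 - 15 = 5

5


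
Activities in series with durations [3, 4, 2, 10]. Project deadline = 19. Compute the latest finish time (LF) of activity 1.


LF(activity 1) = deadline - sum of successor durations
Successors: activities 2 through 4 with durations [4, 2, 10]
Sum of successor durations = 16
LF = 19 - 16 = 3

3


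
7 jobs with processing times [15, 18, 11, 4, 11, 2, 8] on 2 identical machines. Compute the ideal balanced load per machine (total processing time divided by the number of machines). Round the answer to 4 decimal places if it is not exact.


Total processing time = 15 + 18 + 11 + 4 + 11 + 2 + 8 = 69
Number of machines = 2
Ideal balanced load = 69 / 2 = 34.5

34.5


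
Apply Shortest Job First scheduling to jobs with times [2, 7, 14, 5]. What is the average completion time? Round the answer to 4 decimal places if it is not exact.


SJF order (ascending): [2, 5, 7, 14]
Completion times:
  Job 1: burst=2, C=2
  Job 2: burst=5, C=7
  Job 3: burst=7, C=14
  Job 4: burst=14, C=28
Average completion = 51/4 = 12.75

12.75


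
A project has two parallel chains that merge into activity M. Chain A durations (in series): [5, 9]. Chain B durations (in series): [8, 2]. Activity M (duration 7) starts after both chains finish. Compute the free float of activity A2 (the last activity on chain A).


ES(A2) = sum of predecessors on chain A = 5
EF(A2) = ES + duration = 5 + 9 = 14
Successor of A2 is M. ES(M) = max(sum(A), sum(B)) = max(14, 10) = 14
Free float = ES(successor) - EF(current) = 14 - 14 = 0

0


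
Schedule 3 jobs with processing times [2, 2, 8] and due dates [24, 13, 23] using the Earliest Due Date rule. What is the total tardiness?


Sort by due date (EDD order): [(2, 13), (8, 23), (2, 24)]
Compute completion times and tardiness:
  Job 1: p=2, d=13, C=2, tardiness=max(0,2-13)=0
  Job 2: p=8, d=23, C=10, tardiness=max(0,10-23)=0
  Job 3: p=2, d=24, C=12, tardiness=max(0,12-24)=0
Total tardiness = 0

0


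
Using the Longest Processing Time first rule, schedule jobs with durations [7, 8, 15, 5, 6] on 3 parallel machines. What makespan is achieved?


Sort jobs in decreasing order (LPT): [15, 8, 7, 6, 5]
Assign each job to the least loaded machine:
  Machine 1: jobs [15], load = 15
  Machine 2: jobs [8, 5], load = 13
  Machine 3: jobs [7, 6], load = 13
Makespan = max load = 15

15


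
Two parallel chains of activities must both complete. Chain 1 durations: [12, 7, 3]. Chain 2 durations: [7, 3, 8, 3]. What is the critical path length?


Path A total = 12 + 7 + 3 = 22
Path B total = 7 + 3 + 8 + 3 = 21
Critical path = longest path = max(22, 21) = 22

22


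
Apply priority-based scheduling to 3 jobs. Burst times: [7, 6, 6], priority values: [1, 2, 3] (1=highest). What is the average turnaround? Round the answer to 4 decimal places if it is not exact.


Sort by priority (ascending = highest first):
Order: [(1, 7), (2, 6), (3, 6)]
Completion times:
  Priority 1, burst=7, C=7
  Priority 2, burst=6, C=13
  Priority 3, burst=6, C=19
Average turnaround = 39/3 = 13.0

13.0


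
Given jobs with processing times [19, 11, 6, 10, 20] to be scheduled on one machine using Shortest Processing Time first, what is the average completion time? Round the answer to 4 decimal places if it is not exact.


Sort jobs by processing time (SPT order): [6, 10, 11, 19, 20]
Compute completion times sequentially:
  Job 1: processing = 6, completes at 6
  Job 2: processing = 10, completes at 16
  Job 3: processing = 11, completes at 27
  Job 4: processing = 19, completes at 46
  Job 5: processing = 20, completes at 66
Sum of completion times = 161
Average completion time = 161/5 = 32.2

32.2


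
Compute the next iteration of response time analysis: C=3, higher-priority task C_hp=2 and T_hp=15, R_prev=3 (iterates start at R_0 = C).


R_next = C + ceil(R_prev / T_hp) * C_hp
ceil(3 / 15) = ceil(0.2) = 1
Interference = 1 * 2 = 2
R_next = 3 + 2 = 5

5


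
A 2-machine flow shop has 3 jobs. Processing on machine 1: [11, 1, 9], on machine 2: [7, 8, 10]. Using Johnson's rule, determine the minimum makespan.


Apply Johnson's rule:
  Group 1 (a <= b): [(2, 1, 8), (3, 9, 10)]
  Group 2 (a > b): [(1, 11, 7)]
Optimal job order: [2, 3, 1]
Schedule:
  Job 2: M1 done at 1, M2 done at 9
  Job 3: M1 done at 10, M2 done at 20
  Job 1: M1 done at 21, M2 done at 28
Makespan = 28

28


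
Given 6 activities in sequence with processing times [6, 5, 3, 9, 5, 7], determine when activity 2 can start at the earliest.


Activity 2 starts after activities 1 through 1 complete.
Predecessor durations: [6]
ES = 6 = 6

6


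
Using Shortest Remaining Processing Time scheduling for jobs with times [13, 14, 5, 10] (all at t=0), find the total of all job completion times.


Since all jobs arrive at t=0, SRPT equals SPT ordering.
SPT order: [5, 10, 13, 14]
Completion times:
  Job 1: p=5, C=5
  Job 2: p=10, C=15
  Job 3: p=13, C=28
  Job 4: p=14, C=42
Total completion time = 5 + 15 + 28 + 42 = 90

90


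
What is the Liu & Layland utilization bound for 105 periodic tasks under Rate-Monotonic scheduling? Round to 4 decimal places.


Compute 2^(1/105) = 1.0066232390
Subtract 1: 1.0066232390 - 1 = 0.0066232390
Multiply by n: 105 * 0.0066232390 = 0.6954400950
Round to 4 dp: 0.6954

0.6954


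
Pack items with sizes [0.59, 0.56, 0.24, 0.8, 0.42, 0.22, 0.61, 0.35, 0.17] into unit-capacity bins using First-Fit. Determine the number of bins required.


Place items sequentially using First-Fit:
  Item 0.59 -> new Bin 1
  Item 0.56 -> new Bin 2
  Item 0.24 -> Bin 1 (now 0.83)
  Item 0.8 -> new Bin 3
  Item 0.42 -> Bin 2 (now 0.98)
  Item 0.22 -> new Bin 4
  Item 0.61 -> Bin 4 (now 0.83)
  Item 0.35 -> new Bin 5
  Item 0.17 -> Bin 1 (now 1.0)
Total bins used = 5

5


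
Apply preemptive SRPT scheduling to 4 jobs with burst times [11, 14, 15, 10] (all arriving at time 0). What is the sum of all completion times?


Since all jobs arrive at t=0, SRPT equals SPT ordering.
SPT order: [10, 11, 14, 15]
Completion times:
  Job 1: p=10, C=10
  Job 2: p=11, C=21
  Job 3: p=14, C=35
  Job 4: p=15, C=50
Total completion time = 10 + 21 + 35 + 50 = 116

116


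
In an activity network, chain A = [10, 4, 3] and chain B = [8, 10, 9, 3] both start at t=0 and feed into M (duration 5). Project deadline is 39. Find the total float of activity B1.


Forward pass: ES(B1) = sum of predecessors on chain B = 0
EF = ES + duration = 0 + 8 = 8
Backward pass: LF(M) = deadline = 39; LS(M) = 39 - 5 = 34
LF(B1) = LS(M) - sum(successors on chain B) = 34 - 22 = 12
LS = LF - duration = 12 - 8 = 4
Total float = LS - ES = 4 - 0 = 4

4


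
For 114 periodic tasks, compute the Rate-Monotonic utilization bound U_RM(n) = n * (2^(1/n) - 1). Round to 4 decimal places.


Compute 2^(1/114) = 1.0060987606
Subtract 1: 1.0060987606 - 1 = 0.0060987606
Multiply by n: 114 * 0.0060987606 = 0.6952587084
Round to 4 dp: 0.6953

0.6953


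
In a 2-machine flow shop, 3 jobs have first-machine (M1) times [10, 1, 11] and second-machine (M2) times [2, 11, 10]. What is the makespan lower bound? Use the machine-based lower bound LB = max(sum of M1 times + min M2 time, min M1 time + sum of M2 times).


LB1 = sum(M1 times) + min(M2 times) = 22 + 2 = 24
LB2 = min(M1 times) + sum(M2 times) = 1 + 23 = 24
Lower bound = max(LB1, LB2) = max(24, 24) = 24

24


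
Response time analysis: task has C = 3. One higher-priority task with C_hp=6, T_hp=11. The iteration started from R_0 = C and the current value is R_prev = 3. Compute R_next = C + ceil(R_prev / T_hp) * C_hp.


R_next = C + ceil(R_prev / T_hp) * C_hp
ceil(3 / 11) = ceil(0.2727) = 1
Interference = 1 * 6 = 6
R_next = 3 + 6 = 9

9


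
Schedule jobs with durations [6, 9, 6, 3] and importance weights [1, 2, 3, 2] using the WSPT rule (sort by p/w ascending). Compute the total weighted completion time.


Compute p/w ratios and sort ascending (WSPT): [(3, 2), (6, 3), (9, 2), (6, 1)]
Compute weighted completion times:
  Job (p=3,w=2): C=3, w*C=2*3=6
  Job (p=6,w=3): C=9, w*C=3*9=27
  Job (p=9,w=2): C=18, w*C=2*18=36
  Job (p=6,w=1): C=24, w*C=1*24=24
Total weighted completion time = 93

93


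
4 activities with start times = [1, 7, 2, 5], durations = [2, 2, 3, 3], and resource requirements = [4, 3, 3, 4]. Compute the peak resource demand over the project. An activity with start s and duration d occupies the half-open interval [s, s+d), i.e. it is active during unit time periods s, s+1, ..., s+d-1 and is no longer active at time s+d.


Each activity i is active on [start_i, start_i + duration_i).
Compute total resource usage per time slot:
  t=0: active resources = [], total = 0
  t=1: active resources = [4], total = 4
  t=2: active resources = [4, 3], total = 7
  t=3: active resources = [3], total = 3
  t=4: active resources = [3], total = 3
  t=5: active resources = [4], total = 4
  t=6: active resources = [4], total = 4
  t=7: active resources = [3, 4], total = 7
  t=8: active resources = [3], total = 3
Peak resource demand = 7

7


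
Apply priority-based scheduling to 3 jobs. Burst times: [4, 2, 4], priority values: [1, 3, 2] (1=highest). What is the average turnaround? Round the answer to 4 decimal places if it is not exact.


Sort by priority (ascending = highest first):
Order: [(1, 4), (2, 4), (3, 2)]
Completion times:
  Priority 1, burst=4, C=4
  Priority 2, burst=4, C=8
  Priority 3, burst=2, C=10
Average turnaround = 22/3 = 7.3333

7.3333


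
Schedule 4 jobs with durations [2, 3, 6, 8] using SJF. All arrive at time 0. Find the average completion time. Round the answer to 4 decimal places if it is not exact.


SJF order (ascending): [2, 3, 6, 8]
Completion times:
  Job 1: burst=2, C=2
  Job 2: burst=3, C=5
  Job 3: burst=6, C=11
  Job 4: burst=8, C=19
Average completion = 37/4 = 9.25

9.25


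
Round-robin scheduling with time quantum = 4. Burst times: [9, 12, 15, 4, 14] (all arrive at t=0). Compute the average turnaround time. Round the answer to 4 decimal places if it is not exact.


Time quantum = 4
Execution trace:
  J1 runs 4 units, time = 4
  J2 runs 4 units, time = 8
  J3 runs 4 units, time = 12
  J4 runs 4 units, time = 16
  J5 runs 4 units, time = 20
  J1 runs 4 units, time = 24
  J2 runs 4 units, time = 28
  J3 runs 4 units, time = 32
  J5 runs 4 units, time = 36
  J1 runs 1 units, time = 37
  J2 runs 4 units, time = 41
  J3 runs 4 units, time = 45
  J5 runs 4 units, time = 49
  J3 runs 3 units, time = 52
  J5 runs 2 units, time = 54
Finish times: [37, 41, 52, 16, 54]
Average turnaround = 200/5 = 40.0

40.0


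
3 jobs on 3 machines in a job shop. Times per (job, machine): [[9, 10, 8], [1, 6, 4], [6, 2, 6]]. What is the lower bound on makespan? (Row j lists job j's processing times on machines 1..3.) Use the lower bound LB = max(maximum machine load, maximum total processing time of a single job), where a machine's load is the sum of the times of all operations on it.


Machine loads:
  Machine 1: 9 + 1 + 6 = 16
  Machine 2: 10 + 6 + 2 = 18
  Machine 3: 8 + 4 + 6 = 18
Max machine load = 18
Job totals:
  Job 1: 27
  Job 2: 11
  Job 3: 14
Max job total = 27
Lower bound = max(18, 27) = 27

27


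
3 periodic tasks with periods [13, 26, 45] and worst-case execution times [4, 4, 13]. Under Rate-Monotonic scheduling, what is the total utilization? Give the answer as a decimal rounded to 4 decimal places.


Compute individual utilizations (exact fractions):
  Task 1: C/T = 4/13 (approx. 0.3077)
  Task 2: C/T = 4/26 = 2/13 (approx. 0.1538)
  Task 3: C/T = 13/45 (approx. 0.2889)
Total utilization U = 4/13 + 2/13 + 13/45 = 439/585
Rounded to 4 decimal places: U = 0.7504
RM (Liu & Layland) bound for 3 tasks = 0.779763; compare with U = 439/585 (approx. 0.750427)
U <= bound, so schedulable by RM sufficient condition.

0.7504


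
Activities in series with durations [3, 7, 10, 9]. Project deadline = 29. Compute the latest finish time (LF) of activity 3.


LF(activity 3) = deadline - sum of successor durations
Successors: activities 4 through 4 with durations [9]
Sum of successor durations = 9
LF = 29 - 9 = 20

20


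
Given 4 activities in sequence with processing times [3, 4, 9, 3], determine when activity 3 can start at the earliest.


Activity 3 starts after activities 1 through 2 complete.
Predecessor durations: [3, 4]
ES = 3 + 4 = 7

7


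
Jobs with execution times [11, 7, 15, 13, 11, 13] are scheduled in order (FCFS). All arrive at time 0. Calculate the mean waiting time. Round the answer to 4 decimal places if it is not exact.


FCFS order (as given): [11, 7, 15, 13, 11, 13]
Waiting times:
  Job 1: wait = 0
  Job 2: wait = 11
  Job 3: wait = 18
  Job 4: wait = 33
  Job 5: wait = 46
  Job 6: wait = 57
Sum of waiting times = 165
Average waiting time = 165/6 = 27.5

27.5


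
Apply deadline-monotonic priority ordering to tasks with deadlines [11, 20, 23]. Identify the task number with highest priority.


Sort tasks by relative deadline (ascending):
  Task 1: deadline = 11
  Task 2: deadline = 20
  Task 3: deadline = 23
Priority order (highest first): [1, 2, 3]
Highest priority task = 1

1


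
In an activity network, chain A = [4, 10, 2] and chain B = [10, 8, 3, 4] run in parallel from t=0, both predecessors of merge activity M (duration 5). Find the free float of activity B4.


ES(B4) = sum of predecessors on chain B = 21
EF(B4) = ES + duration = 21 + 4 = 25
Successor of B4 is M. ES(M) = max(sum(A), sum(B)) = max(16, 25) = 25
Free float = ES(successor) - EF(current) = 25 - 25 = 0

0


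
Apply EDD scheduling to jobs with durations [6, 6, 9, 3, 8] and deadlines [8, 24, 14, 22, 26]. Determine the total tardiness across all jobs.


Sort by due date (EDD order): [(6, 8), (9, 14), (3, 22), (6, 24), (8, 26)]
Compute completion times and tardiness:
  Job 1: p=6, d=8, C=6, tardiness=max(0,6-8)=0
  Job 2: p=9, d=14, C=15, tardiness=max(0,15-14)=1
  Job 3: p=3, d=22, C=18, tardiness=max(0,18-22)=0
  Job 4: p=6, d=24, C=24, tardiness=max(0,24-24)=0
  Job 5: p=8, d=26, C=32, tardiness=max(0,32-26)=6
Total tardiness = 7

7


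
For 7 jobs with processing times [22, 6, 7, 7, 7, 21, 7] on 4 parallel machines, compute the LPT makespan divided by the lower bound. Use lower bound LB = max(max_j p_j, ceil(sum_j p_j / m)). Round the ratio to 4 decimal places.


LPT order: [22, 21, 7, 7, 7, 7, 6]
Machine loads after assignment: [22, 21, 20, 14]
LPT makespan = 22
Lower bound = max(max_job, ceil(total/4)) = max(22, 20) = 22
Ratio = 22 / 22 = 1.0

1.0


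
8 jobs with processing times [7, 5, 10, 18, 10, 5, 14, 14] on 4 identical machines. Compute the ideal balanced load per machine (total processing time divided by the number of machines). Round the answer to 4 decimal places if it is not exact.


Total processing time = 7 + 5 + 10 + 18 + 10 + 5 + 14 + 14 = 83
Number of machines = 4
Ideal balanced load = 83 / 4 = 20.75

20.75


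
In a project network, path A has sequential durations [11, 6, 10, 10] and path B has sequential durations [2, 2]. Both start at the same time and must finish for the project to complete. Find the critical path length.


Path A total = 11 + 6 + 10 + 10 = 37
Path B total = 2 + 2 = 4
Critical path = longest path = max(37, 4) = 37

37


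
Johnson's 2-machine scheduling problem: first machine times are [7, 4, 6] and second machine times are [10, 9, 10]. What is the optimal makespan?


Apply Johnson's rule:
  Group 1 (a <= b): [(2, 4, 9), (3, 6, 10), (1, 7, 10)]
  Group 2 (a > b): []
Optimal job order: [2, 3, 1]
Schedule:
  Job 2: M1 done at 4, M2 done at 13
  Job 3: M1 done at 10, M2 done at 23
  Job 1: M1 done at 17, M2 done at 33
Makespan = 33

33


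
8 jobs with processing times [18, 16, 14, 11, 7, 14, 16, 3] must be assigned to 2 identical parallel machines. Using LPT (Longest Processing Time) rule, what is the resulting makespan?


Sort jobs in decreasing order (LPT): [18, 16, 16, 14, 14, 11, 7, 3]
Assign each job to the least loaded machine:
  Machine 1: jobs [18, 14, 14, 3], load = 49
  Machine 2: jobs [16, 16, 11, 7], load = 50
Makespan = max load = 50

50


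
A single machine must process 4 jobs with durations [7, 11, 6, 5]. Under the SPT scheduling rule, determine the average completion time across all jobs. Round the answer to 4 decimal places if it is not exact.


Sort jobs by processing time (SPT order): [5, 6, 7, 11]
Compute completion times sequentially:
  Job 1: processing = 5, completes at 5
  Job 2: processing = 6, completes at 11
  Job 3: processing = 7, completes at 18
  Job 4: processing = 11, completes at 29
Sum of completion times = 63
Average completion time = 63/4 = 15.75

15.75


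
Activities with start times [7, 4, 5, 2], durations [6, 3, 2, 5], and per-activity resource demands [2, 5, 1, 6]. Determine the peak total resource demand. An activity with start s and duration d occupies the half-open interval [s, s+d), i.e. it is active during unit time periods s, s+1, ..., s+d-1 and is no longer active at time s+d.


Each activity i is active on [start_i, start_i + duration_i).
Compute total resource usage per time slot:
  t=0: active resources = [], total = 0
  t=1: active resources = [], total = 0
  t=2: active resources = [6], total = 6
  t=3: active resources = [6], total = 6
  t=4: active resources = [5, 6], total = 11
  t=5: active resources = [5, 1, 6], total = 12
  t=6: active resources = [5, 1, 6], total = 12
  t=7: active resources = [2], total = 2
  t=8: active resources = [2], total = 2
  t=9: active resources = [2], total = 2
  t=10: active resources = [2], total = 2
  t=11: active resources = [2], total = 2
  t=12: active resources = [2], total = 2
Peak resource demand = 12

12


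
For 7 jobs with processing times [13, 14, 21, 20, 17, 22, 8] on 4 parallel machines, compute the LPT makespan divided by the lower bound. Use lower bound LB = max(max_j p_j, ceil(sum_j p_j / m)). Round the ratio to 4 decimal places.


LPT order: [22, 21, 20, 17, 14, 13, 8]
Machine loads after assignment: [22, 29, 33, 31]
LPT makespan = 33
Lower bound = max(max_job, ceil(total/4)) = max(22, 29) = 29
Ratio = 33 / 29 = 1.1379

1.1379


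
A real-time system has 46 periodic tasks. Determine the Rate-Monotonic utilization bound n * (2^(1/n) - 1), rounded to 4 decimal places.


Compute 2^(1/46) = 1.0151825180
Subtract 1: 1.0151825180 - 1 = 0.0151825180
Multiply by n: 46 * 0.0151825180 = 0.6983958280
Round to 4 dp: 0.6984

0.6984


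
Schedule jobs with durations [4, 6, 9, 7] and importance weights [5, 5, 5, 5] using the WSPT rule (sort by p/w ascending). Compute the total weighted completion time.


Compute p/w ratios and sort ascending (WSPT): [(4, 5), (6, 5), (7, 5), (9, 5)]
Compute weighted completion times:
  Job (p=4,w=5): C=4, w*C=5*4=20
  Job (p=6,w=5): C=10, w*C=5*10=50
  Job (p=7,w=5): C=17, w*C=5*17=85
  Job (p=9,w=5): C=26, w*C=5*26=130
Total weighted completion time = 285

285


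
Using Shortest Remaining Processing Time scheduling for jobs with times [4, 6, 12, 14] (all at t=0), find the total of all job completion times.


Since all jobs arrive at t=0, SRPT equals SPT ordering.
SPT order: [4, 6, 12, 14]
Completion times:
  Job 1: p=4, C=4
  Job 2: p=6, C=10
  Job 3: p=12, C=22
  Job 4: p=14, C=36
Total completion time = 4 + 10 + 22 + 36 = 72

72


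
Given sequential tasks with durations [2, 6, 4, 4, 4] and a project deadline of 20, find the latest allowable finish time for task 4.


LF(activity 4) = deadline - sum of successor durations
Successors: activities 5 through 5 with durations [4]
Sum of successor durations = 4
LF = 20 - 4 = 16

16


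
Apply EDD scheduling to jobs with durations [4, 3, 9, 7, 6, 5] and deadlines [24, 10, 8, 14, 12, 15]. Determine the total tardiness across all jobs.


Sort by due date (EDD order): [(9, 8), (3, 10), (6, 12), (7, 14), (5, 15), (4, 24)]
Compute completion times and tardiness:
  Job 1: p=9, d=8, C=9, tardiness=max(0,9-8)=1
  Job 2: p=3, d=10, C=12, tardiness=max(0,12-10)=2
  Job 3: p=6, d=12, C=18, tardiness=max(0,18-12)=6
  Job 4: p=7, d=14, C=25, tardiness=max(0,25-14)=11
  Job 5: p=5, d=15, C=30, tardiness=max(0,30-15)=15
  Job 6: p=4, d=24, C=34, tardiness=max(0,34-24)=10
Total tardiness = 45

45


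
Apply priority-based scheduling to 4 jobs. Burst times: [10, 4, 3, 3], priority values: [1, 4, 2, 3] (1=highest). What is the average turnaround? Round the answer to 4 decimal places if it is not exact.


Sort by priority (ascending = highest first):
Order: [(1, 10), (2, 3), (3, 3), (4, 4)]
Completion times:
  Priority 1, burst=10, C=10
  Priority 2, burst=3, C=13
  Priority 3, burst=3, C=16
  Priority 4, burst=4, C=20
Average turnaround = 59/4 = 14.75

14.75


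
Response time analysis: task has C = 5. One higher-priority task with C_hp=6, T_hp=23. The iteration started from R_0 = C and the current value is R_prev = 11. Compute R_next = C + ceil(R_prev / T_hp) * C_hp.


R_next = C + ceil(R_prev / T_hp) * C_hp
ceil(11 / 23) = ceil(0.4783) = 1
Interference = 1 * 6 = 6
R_next = 5 + 6 = 11
R_next = R_prev, so the iteration has converged (response time = 11).

11


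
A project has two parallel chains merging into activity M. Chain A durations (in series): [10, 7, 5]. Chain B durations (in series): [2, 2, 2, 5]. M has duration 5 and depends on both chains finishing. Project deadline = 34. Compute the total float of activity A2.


Forward pass: ES(A2) = sum of predecessors on chain A = 10
EF = ES + duration = 10 + 7 = 17
Backward pass: LF(M) = deadline = 34; LS(M) = 34 - 5 = 29
LF(A2) = LS(M) - sum(successors on chain A) = 29 - 5 = 24
LS = LF - duration = 24 - 7 = 17
Total float = LS - ES = 17 - 10 = 7

7


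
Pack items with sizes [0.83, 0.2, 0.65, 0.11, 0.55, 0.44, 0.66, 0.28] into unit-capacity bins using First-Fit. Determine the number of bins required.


Place items sequentially using First-Fit:
  Item 0.83 -> new Bin 1
  Item 0.2 -> new Bin 2
  Item 0.65 -> Bin 2 (now 0.85)
  Item 0.11 -> Bin 1 (now 0.94)
  Item 0.55 -> new Bin 3
  Item 0.44 -> Bin 3 (now 0.99)
  Item 0.66 -> new Bin 4
  Item 0.28 -> Bin 4 (now 0.94)
Total bins used = 4

4


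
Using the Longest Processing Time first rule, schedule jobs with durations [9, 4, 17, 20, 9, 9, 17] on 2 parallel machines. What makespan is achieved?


Sort jobs in decreasing order (LPT): [20, 17, 17, 9, 9, 9, 4]
Assign each job to the least loaded machine:
  Machine 1: jobs [20, 9, 9, 4], load = 42
  Machine 2: jobs [17, 17, 9], load = 43
Makespan = max load = 43

43


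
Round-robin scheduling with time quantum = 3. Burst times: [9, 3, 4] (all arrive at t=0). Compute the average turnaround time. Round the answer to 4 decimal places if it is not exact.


Time quantum = 3
Execution trace:
  J1 runs 3 units, time = 3
  J2 runs 3 units, time = 6
  J3 runs 3 units, time = 9
  J1 runs 3 units, time = 12
  J3 runs 1 units, time = 13
  J1 runs 3 units, time = 16
Finish times: [16, 6, 13]
Average turnaround = 35/3 = 11.6667

11.6667


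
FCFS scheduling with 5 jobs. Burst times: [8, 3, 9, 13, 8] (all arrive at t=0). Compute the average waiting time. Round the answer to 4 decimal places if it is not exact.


FCFS order (as given): [8, 3, 9, 13, 8]
Waiting times:
  Job 1: wait = 0
  Job 2: wait = 8
  Job 3: wait = 11
  Job 4: wait = 20
  Job 5: wait = 33
Sum of waiting times = 72
Average waiting time = 72/5 = 14.4

14.4


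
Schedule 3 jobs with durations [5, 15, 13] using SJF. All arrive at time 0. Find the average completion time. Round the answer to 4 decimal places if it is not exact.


SJF order (ascending): [5, 13, 15]
Completion times:
  Job 1: burst=5, C=5
  Job 2: burst=13, C=18
  Job 3: burst=15, C=33
Average completion = 56/3 = 18.6667

18.6667


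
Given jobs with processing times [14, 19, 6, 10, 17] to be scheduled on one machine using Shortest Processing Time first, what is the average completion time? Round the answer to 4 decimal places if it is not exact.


Sort jobs by processing time (SPT order): [6, 10, 14, 17, 19]
Compute completion times sequentially:
  Job 1: processing = 6, completes at 6
  Job 2: processing = 10, completes at 16
  Job 3: processing = 14, completes at 30
  Job 4: processing = 17, completes at 47
  Job 5: processing = 19, completes at 66
Sum of completion times = 165
Average completion time = 165/5 = 33.0

33.0


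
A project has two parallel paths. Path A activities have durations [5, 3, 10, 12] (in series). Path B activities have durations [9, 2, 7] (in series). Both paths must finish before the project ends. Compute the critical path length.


Path A total = 5 + 3 + 10 + 12 = 30
Path B total = 9 + 2 + 7 = 18
Critical path = longest path = max(30, 18) = 30

30


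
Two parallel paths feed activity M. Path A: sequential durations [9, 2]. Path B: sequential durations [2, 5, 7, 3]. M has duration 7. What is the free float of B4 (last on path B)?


ES(B4) = sum of predecessors on chain B = 14
EF(B4) = ES + duration = 14 + 3 = 17
Successor of B4 is M. ES(M) = max(sum(A), sum(B)) = max(11, 17) = 17
Free float = ES(successor) - EF(current) = 17 - 17 = 0

0


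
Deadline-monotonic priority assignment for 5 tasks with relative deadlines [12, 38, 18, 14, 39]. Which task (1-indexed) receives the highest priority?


Sort tasks by relative deadline (ascending):
  Task 1: deadline = 12
  Task 4: deadline = 14
  Task 3: deadline = 18
  Task 2: deadline = 38
  Task 5: deadline = 39
Priority order (highest first): [1, 4, 3, 2, 5]
Highest priority task = 1

1


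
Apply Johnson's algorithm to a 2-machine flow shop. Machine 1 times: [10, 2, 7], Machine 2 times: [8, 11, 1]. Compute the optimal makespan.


Apply Johnson's rule:
  Group 1 (a <= b): [(2, 2, 11)]
  Group 2 (a > b): [(1, 10, 8), (3, 7, 1)]
Optimal job order: [2, 1, 3]
Schedule:
  Job 2: M1 done at 2, M2 done at 13
  Job 1: M1 done at 12, M2 done at 21
  Job 3: M1 done at 19, M2 done at 22
Makespan = 22

22


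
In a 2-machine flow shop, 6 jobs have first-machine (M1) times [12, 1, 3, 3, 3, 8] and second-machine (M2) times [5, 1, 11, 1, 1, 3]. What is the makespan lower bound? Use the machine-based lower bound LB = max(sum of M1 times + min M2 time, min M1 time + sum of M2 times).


LB1 = sum(M1 times) + min(M2 times) = 30 + 1 = 31
LB2 = min(M1 times) + sum(M2 times) = 1 + 22 = 23
Lower bound = max(LB1, LB2) = max(31, 23) = 31

31


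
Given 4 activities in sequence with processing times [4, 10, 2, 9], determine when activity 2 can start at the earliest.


Activity 2 starts after activities 1 through 1 complete.
Predecessor durations: [4]
ES = 4 = 4

4


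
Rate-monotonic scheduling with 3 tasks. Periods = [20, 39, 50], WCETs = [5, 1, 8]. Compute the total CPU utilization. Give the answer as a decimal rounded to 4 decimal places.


Compute individual utilizations (exact fractions):
  Task 1: C/T = 5/20 = 1/4 (approx. 0.25)
  Task 2: C/T = 1/39 (approx. 0.0256)
  Task 3: C/T = 8/50 = 4/25 (approx. 0.16)
Total utilization U = 1/4 + 1/39 + 4/25 = 1699/3900
Rounded to 4 decimal places: U = 0.4356
RM (Liu & Layland) bound for 3 tasks = 0.779763; compare with U = 1699/3900 (approx. 0.435641)
U <= bound, so schedulable by RM sufficient condition.

0.4356


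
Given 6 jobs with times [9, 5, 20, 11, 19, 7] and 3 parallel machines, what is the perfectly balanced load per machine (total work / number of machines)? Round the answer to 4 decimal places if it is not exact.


Total processing time = 9 + 5 + 20 + 11 + 19 + 7 = 71
Number of machines = 3
Ideal balanced load = 71 / 3 = 23.6667

23.6667


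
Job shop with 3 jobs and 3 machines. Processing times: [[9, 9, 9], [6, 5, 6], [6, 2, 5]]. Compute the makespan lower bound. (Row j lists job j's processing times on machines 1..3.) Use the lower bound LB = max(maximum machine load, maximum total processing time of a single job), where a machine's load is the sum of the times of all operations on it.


Machine loads:
  Machine 1: 9 + 6 + 6 = 21
  Machine 2: 9 + 5 + 2 = 16
  Machine 3: 9 + 6 + 5 = 20
Max machine load = 21
Job totals:
  Job 1: 27
  Job 2: 17
  Job 3: 13
Max job total = 27
Lower bound = max(21, 27) = 27

27


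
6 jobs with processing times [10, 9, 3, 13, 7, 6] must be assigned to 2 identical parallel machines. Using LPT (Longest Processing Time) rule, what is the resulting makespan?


Sort jobs in decreasing order (LPT): [13, 10, 9, 7, 6, 3]
Assign each job to the least loaded machine:
  Machine 1: jobs [13, 7, 3], load = 23
  Machine 2: jobs [10, 9, 6], load = 25
Makespan = max load = 25

25


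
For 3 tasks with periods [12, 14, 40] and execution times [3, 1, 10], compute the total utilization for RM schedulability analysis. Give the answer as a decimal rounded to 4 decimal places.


Compute individual utilizations (exact fractions):
  Task 1: C/T = 3/12 = 1/4 (approx. 0.25)
  Task 2: C/T = 1/14 (approx. 0.0714)
  Task 3: C/T = 10/40 = 1/4 (approx. 0.25)
Total utilization U = 1/4 + 1/14 + 1/4 = 4/7
Rounded to 4 decimal places: U = 0.5714
RM (Liu & Layland) bound for 3 tasks = 0.779763; compare with U = 4/7 (approx. 0.571429)
U <= bound, so schedulable by RM sufficient condition.

0.5714


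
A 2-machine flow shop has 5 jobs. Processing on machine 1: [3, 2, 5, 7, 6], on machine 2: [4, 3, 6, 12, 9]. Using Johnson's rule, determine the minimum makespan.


Apply Johnson's rule:
  Group 1 (a <= b): [(2, 2, 3), (1, 3, 4), (3, 5, 6), (5, 6, 9), (4, 7, 12)]
  Group 2 (a > b): []
Optimal job order: [2, 1, 3, 5, 4]
Schedule:
  Job 2: M1 done at 2, M2 done at 5
  Job 1: M1 done at 5, M2 done at 9
  Job 3: M1 done at 10, M2 done at 16
  Job 5: M1 done at 16, M2 done at 25
  Job 4: M1 done at 23, M2 done at 37
Makespan = 37

37


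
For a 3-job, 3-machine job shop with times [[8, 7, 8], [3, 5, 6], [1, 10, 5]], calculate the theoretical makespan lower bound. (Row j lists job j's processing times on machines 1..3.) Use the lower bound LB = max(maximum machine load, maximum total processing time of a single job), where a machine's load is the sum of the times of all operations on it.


Machine loads:
  Machine 1: 8 + 3 + 1 = 12
  Machine 2: 7 + 5 + 10 = 22
  Machine 3: 8 + 6 + 5 = 19
Max machine load = 22
Job totals:
  Job 1: 23
  Job 2: 14
  Job 3: 16
Max job total = 23
Lower bound = max(22, 23) = 23

23


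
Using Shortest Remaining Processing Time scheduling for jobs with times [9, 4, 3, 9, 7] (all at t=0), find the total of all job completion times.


Since all jobs arrive at t=0, SRPT equals SPT ordering.
SPT order: [3, 4, 7, 9, 9]
Completion times:
  Job 1: p=3, C=3
  Job 2: p=4, C=7
  Job 3: p=7, C=14
  Job 4: p=9, C=23
  Job 5: p=9, C=32
Total completion time = 3 + 7 + 14 + 23 + 32 = 79

79


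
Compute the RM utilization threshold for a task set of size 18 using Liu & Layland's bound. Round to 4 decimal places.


Compute 2^(1/18) = 1.0392592260
Subtract 1: 1.0392592260 - 1 = 0.0392592260
Multiply by n: 18 * 0.0392592260 = 0.7066660680
Round to 4 dp: 0.7067

0.7067


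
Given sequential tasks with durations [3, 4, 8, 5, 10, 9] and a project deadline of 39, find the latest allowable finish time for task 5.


LF(activity 5) = deadline - sum of successor durations
Successors: activities 6 through 6 with durations [9]
Sum of successor durations = 9
LF = 39 - 9 = 30

30


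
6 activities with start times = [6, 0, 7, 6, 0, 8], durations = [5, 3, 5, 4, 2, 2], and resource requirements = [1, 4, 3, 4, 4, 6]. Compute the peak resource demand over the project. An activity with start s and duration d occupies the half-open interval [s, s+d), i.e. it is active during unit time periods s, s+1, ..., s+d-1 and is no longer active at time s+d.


Each activity i is active on [start_i, start_i + duration_i).
Compute total resource usage per time slot:
  t=0: active resources = [4, 4], total = 8
  t=1: active resources = [4, 4], total = 8
  t=2: active resources = [4], total = 4
  t=3: active resources = [], total = 0
  t=4: active resources = [], total = 0
  t=5: active resources = [], total = 0
  t=6: active resources = [1, 4], total = 5
  t=7: active resources = [1, 3, 4], total = 8
  t=8: active resources = [1, 3, 4, 6], total = 14
  t=9: active resources = [1, 3, 4, 6], total = 14
  t=10: active resources = [1, 3], total = 4
  t=11: active resources = [3], total = 3
Peak resource demand = 14

14


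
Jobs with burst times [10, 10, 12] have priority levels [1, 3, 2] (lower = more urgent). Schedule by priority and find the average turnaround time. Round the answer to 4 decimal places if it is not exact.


Sort by priority (ascending = highest first):
Order: [(1, 10), (2, 12), (3, 10)]
Completion times:
  Priority 1, burst=10, C=10
  Priority 2, burst=12, C=22
  Priority 3, burst=10, C=32
Average turnaround = 64/3 = 21.3333

21.3333


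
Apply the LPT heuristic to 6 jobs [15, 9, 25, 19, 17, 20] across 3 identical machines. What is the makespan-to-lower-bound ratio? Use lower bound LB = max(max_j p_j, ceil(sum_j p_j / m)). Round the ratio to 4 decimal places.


LPT order: [25, 20, 19, 17, 15, 9]
Machine loads after assignment: [34, 35, 36]
LPT makespan = 36
Lower bound = max(max_job, ceil(total/3)) = max(25, 35) = 35
Ratio = 36 / 35 = 1.0286

1.0286


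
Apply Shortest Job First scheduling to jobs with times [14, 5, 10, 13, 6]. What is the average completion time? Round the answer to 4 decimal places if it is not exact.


SJF order (ascending): [5, 6, 10, 13, 14]
Completion times:
  Job 1: burst=5, C=5
  Job 2: burst=6, C=11
  Job 3: burst=10, C=21
  Job 4: burst=13, C=34
  Job 5: burst=14, C=48
Average completion = 119/5 = 23.8

23.8


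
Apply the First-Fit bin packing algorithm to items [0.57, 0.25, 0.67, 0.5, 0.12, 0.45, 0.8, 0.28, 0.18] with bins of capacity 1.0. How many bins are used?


Place items sequentially using First-Fit:
  Item 0.57 -> new Bin 1
  Item 0.25 -> Bin 1 (now 0.82)
  Item 0.67 -> new Bin 2
  Item 0.5 -> new Bin 3
  Item 0.12 -> Bin 1 (now 0.94)
  Item 0.45 -> Bin 3 (now 0.95)
  Item 0.8 -> new Bin 4
  Item 0.28 -> Bin 2 (now 0.95)
  Item 0.18 -> Bin 4 (now 0.98)
Total bins used = 4

4


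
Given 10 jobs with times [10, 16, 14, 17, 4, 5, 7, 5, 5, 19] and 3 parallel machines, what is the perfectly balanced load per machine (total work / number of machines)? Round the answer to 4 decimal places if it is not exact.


Total processing time = 10 + 16 + 14 + 17 + 4 + 5 + 7 + 5 + 5 + 19 = 102
Number of machines = 3
Ideal balanced load = 102 / 3 = 34.0

34.0


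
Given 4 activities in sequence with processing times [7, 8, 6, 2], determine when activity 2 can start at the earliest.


Activity 2 starts after activities 1 through 1 complete.
Predecessor durations: [7]
ES = 7 = 7

7


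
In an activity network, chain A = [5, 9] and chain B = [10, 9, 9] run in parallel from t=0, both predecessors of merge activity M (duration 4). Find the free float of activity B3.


ES(B3) = sum of predecessors on chain B = 19
EF(B3) = ES + duration = 19 + 9 = 28
Successor of B3 is M. ES(M) = max(sum(A), sum(B)) = max(14, 28) = 28
Free float = ES(successor) - EF(current) = 28 - 28 = 0

0


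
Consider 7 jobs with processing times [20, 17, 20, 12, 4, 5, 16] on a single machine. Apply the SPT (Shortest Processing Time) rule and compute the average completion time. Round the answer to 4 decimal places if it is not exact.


Sort jobs by processing time (SPT order): [4, 5, 12, 16, 17, 20, 20]
Compute completion times sequentially:
  Job 1: processing = 4, completes at 4
  Job 2: processing = 5, completes at 9
  Job 3: processing = 12, completes at 21
  Job 4: processing = 16, completes at 37
  Job 5: processing = 17, completes at 54
  Job 6: processing = 20, completes at 74
  Job 7: processing = 20, completes at 94
Sum of completion times = 293
Average completion time = 293/7 = 41.8571

41.8571


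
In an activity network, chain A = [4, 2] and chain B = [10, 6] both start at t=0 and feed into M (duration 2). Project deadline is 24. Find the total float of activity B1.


Forward pass: ES(B1) = sum of predecessors on chain B = 0
EF = ES + duration = 0 + 10 = 10
Backward pass: LF(M) = deadline = 24; LS(M) = 24 - 2 = 22
LF(B1) = LS(M) - sum(successors on chain B) = 22 - 6 = 16
LS = LF - duration = 16 - 10 = 6
Total float = LS - ES = 6 - 0 = 6

6
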